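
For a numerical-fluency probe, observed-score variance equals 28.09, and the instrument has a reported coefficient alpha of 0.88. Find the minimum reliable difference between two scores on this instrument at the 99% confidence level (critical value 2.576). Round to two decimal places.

6.69

SD = √28.09 = 5.300
SEM = 5.300*√(1 − 0.880) ≈ 1.836
SE_diff = SEM * √2 ≈ 1.836 * 1.414 ≈ 2.596
Smallest detectable difference = 2.576*2.596 ≈ 6.688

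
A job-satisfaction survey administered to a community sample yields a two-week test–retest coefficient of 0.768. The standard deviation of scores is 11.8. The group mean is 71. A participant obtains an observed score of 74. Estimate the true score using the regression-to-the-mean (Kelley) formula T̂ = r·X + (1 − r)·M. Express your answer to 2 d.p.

T̂ = r·X + (1 − r)·M = 0.7680·74 + 0.2320·71 = 56.8320 + 16.4720 ≈ 73.3040

73.30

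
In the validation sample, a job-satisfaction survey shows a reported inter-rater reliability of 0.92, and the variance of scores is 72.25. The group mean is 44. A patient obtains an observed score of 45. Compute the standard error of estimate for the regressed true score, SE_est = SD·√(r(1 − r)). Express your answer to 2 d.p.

SD = √72.25 = 8.500
SE_est = SD * √(r(1 − r)) = 8.500 * √0.074 ≃ 8.500 * 0.271 ≃ 2.306

2.31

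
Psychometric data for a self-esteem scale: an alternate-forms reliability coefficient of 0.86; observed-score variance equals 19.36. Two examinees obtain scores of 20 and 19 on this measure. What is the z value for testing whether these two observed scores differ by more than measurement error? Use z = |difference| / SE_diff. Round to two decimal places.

0.43

SD = √19.36 ≈ 4.4000
SEM = 4.4000*√(1 − 0.8600) ≈ 1.6463
Standard error of the difference = 1.6463·√2 ≈ 2.3283
z = |20 − 19| / 2.3283 = 1 / 2.3283 ≈ 0.4295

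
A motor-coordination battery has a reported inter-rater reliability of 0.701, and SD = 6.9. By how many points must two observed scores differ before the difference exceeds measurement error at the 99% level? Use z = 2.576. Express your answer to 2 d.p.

SEM = 6.9000×√(1 − 0.7010) ≈ 3.7730
Standard error of the difference = 3.7730·√2 ≈ 5.3358
Smallest detectable difference = 2.576×5.3358 ≈ 13.7450

13.75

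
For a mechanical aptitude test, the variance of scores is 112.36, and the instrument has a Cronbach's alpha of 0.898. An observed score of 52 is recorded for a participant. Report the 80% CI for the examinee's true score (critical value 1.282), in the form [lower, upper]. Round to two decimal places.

SD = √112.36 ≈ 10.600
The standard error of measurement is 10.600×√(1 − 0.898) ≈ 10.600×0.319 ≈ 3.385.
1.282 × SEM ≈ 4.340
Interval: (47.660, 56.340)

[47.66, 56.34]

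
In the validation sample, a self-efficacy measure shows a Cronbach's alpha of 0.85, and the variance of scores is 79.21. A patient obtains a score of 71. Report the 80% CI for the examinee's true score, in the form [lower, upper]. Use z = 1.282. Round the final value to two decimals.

[66.58, 75.42]

σ = 79.21^(1/2) = 8.90000
SEM = 8.90000 × √(1 − 0.85000) = 8.90000 × √0.15000 ≈ 8.90000 × 0.38730 ≈ 3.44696
Half-width = 1.282×3.44696 ≈ 4.41900
Interval: (66.58100, 75.41900)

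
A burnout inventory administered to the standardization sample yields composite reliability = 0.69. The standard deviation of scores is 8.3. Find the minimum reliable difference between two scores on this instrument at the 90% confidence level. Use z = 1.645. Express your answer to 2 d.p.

SEM = 8.30000*√(1 − 0.69000) ≈ 4.62124
Standard error of the difference = 4.62124·√2 ≈ 6.53543
Minimum reliable difference = 1.645 * SE_diff ≈ 1.645 * 6.53543 ≈ 10.75078

10.75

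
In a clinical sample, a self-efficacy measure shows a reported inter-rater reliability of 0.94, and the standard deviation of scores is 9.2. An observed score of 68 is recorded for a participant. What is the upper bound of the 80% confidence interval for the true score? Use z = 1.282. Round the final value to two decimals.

SEM = 9.200×√(1 − 0.940) ≃ 2.254
Margin = 1.282 × 2.254 ≃ 2.889
Upper bound: 68 + 2.889 = 70.889

70.89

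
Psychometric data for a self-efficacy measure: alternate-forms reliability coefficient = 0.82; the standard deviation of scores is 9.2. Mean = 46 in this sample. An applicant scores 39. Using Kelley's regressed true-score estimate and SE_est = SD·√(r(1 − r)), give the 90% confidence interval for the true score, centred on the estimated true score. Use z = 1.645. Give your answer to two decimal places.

[34.45, 46.07]

T̂ = r·X + (1 − r)·M = 0.820·39 + 0.180·46 = 31.980 + 8.280 ≈ 40.260
SE_est = 9.200·√[r(1 − r)] ≈ 3.535
CI = 40.260 ± 1.645 · 3.535 → [34.446, 46.074]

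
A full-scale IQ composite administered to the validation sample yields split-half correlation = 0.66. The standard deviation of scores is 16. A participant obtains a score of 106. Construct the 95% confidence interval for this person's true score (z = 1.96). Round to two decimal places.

[91.81, 120.19]

r_full = 2·0.66 / (1 + 0.66) ≃ 0.79518
SEM = 16.00000·√(1 − 0.79518) ≃ 7.24111
Half-width = 1.96·7.24111 ≃ 14.19258
CI = 106 ± 14.19258 → [91.80742, 120.19258]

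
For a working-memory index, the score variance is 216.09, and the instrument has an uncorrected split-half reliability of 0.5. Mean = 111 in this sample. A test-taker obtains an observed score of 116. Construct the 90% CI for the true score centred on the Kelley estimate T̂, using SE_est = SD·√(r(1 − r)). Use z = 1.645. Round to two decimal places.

[102.93, 125.73]

σ = 216.09^(1/2) = 14.7000
Full-length reliability (Spearman-Brown) = 2(0.5)/(1+0.5) ≈ 0.6667
T̂ = 0.6667(116) + 0.3333(111) ≈ 114.3333
SE_est = SD · √(r(1 − r)) = 14.7000 · √0.2222 ≈ 14.7000 · 0.4714 ≈ 6.9296
CI = 114.3333 ± 1.645 · 6.9296 → [102.9341, 125.7326]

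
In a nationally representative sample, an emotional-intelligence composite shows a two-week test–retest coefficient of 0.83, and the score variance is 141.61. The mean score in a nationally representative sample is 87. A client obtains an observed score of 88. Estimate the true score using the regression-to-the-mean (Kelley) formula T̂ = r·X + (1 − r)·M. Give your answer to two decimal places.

Estimated true score = 0.8300·88 + (1 − 0.8300)·87 ≈ 87.8300

87.83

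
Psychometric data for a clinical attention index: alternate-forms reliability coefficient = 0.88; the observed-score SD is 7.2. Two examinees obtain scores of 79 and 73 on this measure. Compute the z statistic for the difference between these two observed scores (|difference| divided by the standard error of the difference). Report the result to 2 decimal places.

1.70

SEM = 7.2000*√(1 − 0.8800) ≃ 2.4942
Standard error of the difference = 2.4942·√2 ≃ 3.5273
z = 6 / 3.5273 ≃ 1.7010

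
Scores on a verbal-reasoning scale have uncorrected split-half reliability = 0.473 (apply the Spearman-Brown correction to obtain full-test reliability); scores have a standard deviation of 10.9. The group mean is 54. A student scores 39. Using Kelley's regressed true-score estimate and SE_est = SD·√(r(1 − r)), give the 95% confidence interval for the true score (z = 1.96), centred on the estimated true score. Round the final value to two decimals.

[34.13, 54.61]

r_full = 2·0.473 / (1 + 0.473) ≈ 0.642
T̂ = 0.642(39) + 0.358(54) ≈ 44.367
SE_est = 10.900·√[r(1 − r)] ≈ 5.225
95% CI: 44.367 ± 10.241 ≈ (34.126, 54.607)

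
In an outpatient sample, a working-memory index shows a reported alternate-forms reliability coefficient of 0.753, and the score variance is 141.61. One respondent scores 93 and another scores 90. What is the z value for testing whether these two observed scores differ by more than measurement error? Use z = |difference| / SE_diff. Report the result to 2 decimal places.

SD = √141.61 ≈ 11.900
SEM = 11.900·√(1 − 0.753) ≈ 5.914
SE_diff = SEM · √2 ≈ 5.914 · 1.414 ≈ 8.364
z = |93 − 90| / 8.364 = 3 / 8.364 ≈ 0.359

0.36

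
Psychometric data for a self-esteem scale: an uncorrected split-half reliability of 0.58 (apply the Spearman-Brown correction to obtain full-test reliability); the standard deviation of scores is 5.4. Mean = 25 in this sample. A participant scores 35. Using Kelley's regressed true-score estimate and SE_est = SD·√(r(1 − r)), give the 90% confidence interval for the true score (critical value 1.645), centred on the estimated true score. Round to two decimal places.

r_full = 2·0.58 / (1 + 0.58) ≈ 0.7342
T̂ = r·X + (1 − r)·M = 0.7342*35 + 0.2658*25 ≈ 25.6962 + 6.6456 ≈ 32.3418
SE_est = 5.4000*√(0.7342*0.2658) ≈ 2.3856
90% CI: 32.3418 ± 3.9242 ≈ (28.4175, 36.2660)

[28.42, 36.27]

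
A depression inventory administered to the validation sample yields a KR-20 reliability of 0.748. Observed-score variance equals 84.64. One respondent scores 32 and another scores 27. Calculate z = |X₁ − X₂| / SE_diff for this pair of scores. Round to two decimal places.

0.77

σ = 84.64^(1/2) = 9.2000
SEM = 9.2000 × √(1 − 0.7480) = 9.2000 × √0.2520 ≈ 9.2000 × 0.5020 ≈ 4.6184
SE_diff = √2 × SEM ≈ 6.5314
z = |32 − 27| / 6.5314 = 5 / 6.5314 ≈ 0.7655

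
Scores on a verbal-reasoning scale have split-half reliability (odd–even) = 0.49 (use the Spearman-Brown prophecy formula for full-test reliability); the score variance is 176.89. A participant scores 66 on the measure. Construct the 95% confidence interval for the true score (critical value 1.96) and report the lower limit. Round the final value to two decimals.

50.75

σ = 176.89^(1/2) = 13.30000
Spearman-Brown: r = 2(0.49) / (1 + 0.49) = 0.98000 / 1.49000 ≈ 0.65772
SEM = 13.30000 · √(1 − 0.65772) = 13.30000 · √0.34228 ≈ 13.30000 · 0.58505 ≈ 7.78115
Margin = 1.96 · 7.78115 ≈ 15.25105
Lower limit = 66 − 15.25105 ≈ 50.74895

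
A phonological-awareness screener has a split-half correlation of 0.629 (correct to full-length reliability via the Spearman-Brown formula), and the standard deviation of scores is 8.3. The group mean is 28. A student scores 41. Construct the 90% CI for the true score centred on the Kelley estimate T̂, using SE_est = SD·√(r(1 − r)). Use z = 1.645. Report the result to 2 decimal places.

Spearman-Brown: r = 2(0.629) / (1 + 0.629) = 1.2580 / 1.6290 ≈ 0.7723
T̂ = r·X + (1 − r)·M = 0.7723*41 + 0.2277*28 ≈ 31.6624 + 6.3769 ≈ 38.0393
SE_est = 8.3000·√[r(1 − r)] ≈ 3.4808
90% CI: 38.0393 ± 5.7260 ≈ (32.3133, 43.7653)

[32.31, 43.77]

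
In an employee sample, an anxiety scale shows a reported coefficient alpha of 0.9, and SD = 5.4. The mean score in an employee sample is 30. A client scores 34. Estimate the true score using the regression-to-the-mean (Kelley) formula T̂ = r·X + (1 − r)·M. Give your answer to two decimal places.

33.60

T̂ = r·X + (1 − r)·M = 0.900×34 + 0.100×30 = 30.600 + 3.000 ≈ 33.600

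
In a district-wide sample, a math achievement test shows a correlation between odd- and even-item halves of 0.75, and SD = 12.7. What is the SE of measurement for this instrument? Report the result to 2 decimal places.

4.80

r_full = 2·0.75 / (1 + 0.75) ≈ 0.85714
The standard error of measurement is 12.70000×√(1 − 0.85714) ≈ 12.70000×0.37796 ≈ 4.80015.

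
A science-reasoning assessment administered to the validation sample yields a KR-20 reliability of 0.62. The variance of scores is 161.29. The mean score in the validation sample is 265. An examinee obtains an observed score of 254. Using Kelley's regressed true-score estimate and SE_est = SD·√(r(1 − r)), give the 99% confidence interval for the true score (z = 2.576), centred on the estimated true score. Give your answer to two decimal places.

SD = √161.29 ≈ 12.7000
Estimated true score = 0.6200*254 + (1 − 0.6200)*265 ≈ 258.1800
SE_est = 12.7000·√[r(1 − r)] ≈ 6.1644
CI = 258.1800 ± 2.576 * 6.1644 → [242.3005, 274.0595]

[242.30, 274.06]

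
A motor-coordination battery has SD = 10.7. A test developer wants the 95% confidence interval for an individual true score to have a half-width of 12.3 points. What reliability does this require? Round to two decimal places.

SEM needed = half-width / z = 12.3/1.96 ≈ 6.276
r = 1 − (6.276/10.7)² ≈ 1 − 0.344 ≈ 0.656

0.66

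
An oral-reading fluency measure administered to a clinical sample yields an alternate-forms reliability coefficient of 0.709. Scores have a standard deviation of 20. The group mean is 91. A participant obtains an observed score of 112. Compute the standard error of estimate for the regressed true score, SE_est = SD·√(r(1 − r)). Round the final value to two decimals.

9.08

SE_est = 20.000·√(0.709·0.291) ≃ 9.084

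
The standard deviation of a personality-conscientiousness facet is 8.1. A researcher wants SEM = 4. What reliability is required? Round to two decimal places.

Required reliability = 1 − (SEM/SD)² = 1 − 0.244 ≈ 0.756

0.76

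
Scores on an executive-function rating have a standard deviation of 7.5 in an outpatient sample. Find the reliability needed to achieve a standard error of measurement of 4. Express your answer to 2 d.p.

0.72

Required reliability = 1 − (SEM/SD)² = 1 − 0.28444 ≃ 0.71556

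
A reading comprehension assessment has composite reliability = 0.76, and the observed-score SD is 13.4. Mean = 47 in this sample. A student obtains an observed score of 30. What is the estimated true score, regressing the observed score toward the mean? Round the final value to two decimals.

34.08

T̂ = 0.760(30) + 0.240(47) ≈ 34.080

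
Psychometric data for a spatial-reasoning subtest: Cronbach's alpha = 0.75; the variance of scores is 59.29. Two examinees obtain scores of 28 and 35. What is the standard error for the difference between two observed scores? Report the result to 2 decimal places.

5.44

SD = √59.29 = 7.7000
The standard error of measurement is 7.7000×√(1 − 0.7500) ≃ 7.7000×0.5000 ≃ 3.8500.
SE_diff = √2 × SEM ≃ 5.4447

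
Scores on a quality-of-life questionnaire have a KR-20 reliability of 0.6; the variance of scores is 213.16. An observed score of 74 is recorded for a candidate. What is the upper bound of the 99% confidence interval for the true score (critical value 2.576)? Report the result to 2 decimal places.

σ = 213.16^(1/2) = 14.60000
SEM = 14.60000×√(1 − 0.60000) ≈ 9.23385
2.576 × SEM ≈ 23.78640
Upper bound: 74 + 23.78640 = 97.78640

97.79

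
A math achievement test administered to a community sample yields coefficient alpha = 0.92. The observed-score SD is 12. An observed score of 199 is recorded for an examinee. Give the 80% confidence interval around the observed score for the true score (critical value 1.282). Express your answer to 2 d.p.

[194.65, 203.35]

SEM = 12.0000 · √(1 − 0.9200) = 12.0000 · √0.0800 ≈ 12.0000 · 0.2828 ≈ 3.3941
Half-width = 1.282·3.3941 ≈ 4.3513
80% CI: 199 ± 4.3513 = [194.6487, 203.3513]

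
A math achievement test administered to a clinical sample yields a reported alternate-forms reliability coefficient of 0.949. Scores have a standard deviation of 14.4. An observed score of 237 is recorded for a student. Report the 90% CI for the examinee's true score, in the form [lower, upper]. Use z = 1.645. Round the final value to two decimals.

SEM = 14.4000 * √(1 − 0.9490) = 14.4000 * √0.0510 ≈ 14.4000 * 0.2258 ≈ 3.2520
Half-width = 1.645*3.2520 ≈ 5.3495
CI = 237 ± 5.3495 → [231.6505, 242.3495]

[231.65, 242.35]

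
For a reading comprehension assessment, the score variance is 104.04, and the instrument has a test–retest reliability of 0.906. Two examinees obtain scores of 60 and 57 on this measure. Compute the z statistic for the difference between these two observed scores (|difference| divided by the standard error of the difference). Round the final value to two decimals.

0.68

SD = √104.04 ≃ 10.200
SEM = 10.200*√(1 − 0.906) ≃ 3.127
SE_diff = SEM * √2 ≃ 3.127 * 1.414 ≃ 4.423
z = 3 / 4.423 ≃ 0.678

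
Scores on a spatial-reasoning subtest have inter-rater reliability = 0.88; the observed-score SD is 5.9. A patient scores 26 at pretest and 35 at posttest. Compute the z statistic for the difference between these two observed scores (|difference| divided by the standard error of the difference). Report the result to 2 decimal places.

The standard error of measurement is 5.9000×√(1 − 0.8800) ≈ 5.9000×0.3464 ≈ 2.0438.
SE_diff = √2 × SEM ≈ 2.8904
z = 9 / 2.8904 ≈ 3.1138

3.11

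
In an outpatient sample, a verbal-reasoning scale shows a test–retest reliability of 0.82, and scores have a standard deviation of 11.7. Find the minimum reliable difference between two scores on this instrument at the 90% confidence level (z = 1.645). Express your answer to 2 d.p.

11.55

SEM = 11.7000 × √(1 − 0.8200) = 11.7000 × √0.1800 ≈ 11.7000 × 0.4243 ≈ 4.9639
SE_diff = SEM × √2 ≈ 4.9639 × 1.4142 ≈ 7.0200
Smallest detectable difference = 1.645×7.0200 ≈ 11.5479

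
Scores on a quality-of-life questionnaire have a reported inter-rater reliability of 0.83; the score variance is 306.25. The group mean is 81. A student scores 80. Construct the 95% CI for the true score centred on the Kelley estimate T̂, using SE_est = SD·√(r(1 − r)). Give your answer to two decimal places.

[67.29, 93.05]

SD = √306.25 = 17.50000
Estimated true score = 0.83000×80 + (1 − 0.83000)×81 ≈ 80.17000
SE_est = SD × √(r(1 − r)) = 17.50000 × √0.14110 ≈ 17.50000 × 0.37563 ≈ 6.57357
95% CI: 80.17000 ± 12.88421 ≈ (67.28579, 93.05421)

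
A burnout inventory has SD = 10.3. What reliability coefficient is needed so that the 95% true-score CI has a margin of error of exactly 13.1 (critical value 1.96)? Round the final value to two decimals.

SEM needed = half-width / z = 13.1/1.96 ≃ 6.684
r = 1 − (SEM / SD)² = 1 − (6.684 / 10.3)² ≃ 1 − 0.421 ≃ 0.579

0.58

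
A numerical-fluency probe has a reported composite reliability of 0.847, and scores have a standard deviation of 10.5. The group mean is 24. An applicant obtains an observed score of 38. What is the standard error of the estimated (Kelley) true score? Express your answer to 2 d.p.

3.78

SE_est = SD · √(r(1 − r)) = 10.500 · √0.130 ≈ 10.500 · 0.360 ≈ 3.780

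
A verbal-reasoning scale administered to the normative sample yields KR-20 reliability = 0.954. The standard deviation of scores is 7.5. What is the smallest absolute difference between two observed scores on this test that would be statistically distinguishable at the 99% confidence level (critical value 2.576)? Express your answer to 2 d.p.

5.86

The standard error of measurement is 7.5000*√(1 − 0.9540) ≈ 7.5000*0.2145 ≈ 1.6086.
SE_diff = √2 * SEM ≈ 2.2749
Minimum reliable difference = 2.576 * SE_diff ≈ 2.576 * 2.2749 ≈ 5.8600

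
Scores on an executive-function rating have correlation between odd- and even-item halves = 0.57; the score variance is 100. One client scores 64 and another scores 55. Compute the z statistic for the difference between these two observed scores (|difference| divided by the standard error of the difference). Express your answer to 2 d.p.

SD = √100 = 10.000
Spearman-Brown: r = 2(0.57) / (1 + 0.57) = 1.140 / 1.570 ≈ 0.726
SEM = 10.000×√(1 − 0.726) ≈ 5.233
Standard error of the difference = 5.233·√2 ≈ 7.401
z = 9 / 7.401 ≈ 1.216

1.22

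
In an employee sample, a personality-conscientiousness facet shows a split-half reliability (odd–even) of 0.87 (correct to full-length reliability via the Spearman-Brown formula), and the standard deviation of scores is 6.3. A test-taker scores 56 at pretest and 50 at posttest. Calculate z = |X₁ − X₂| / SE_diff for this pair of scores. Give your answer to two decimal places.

2.55

Full-length reliability (Spearman-Brown) = 2(0.87)/(1+0.87) ≈ 0.930
The standard error of measurement is 6.300×√(1 − 0.930) ≈ 6.300×0.264 ≈ 1.661.
SE_diff = SEM × √2 ≈ 1.661 × 1.414 ≈ 2.349
z = 6 / 2.349 ≈ 2.554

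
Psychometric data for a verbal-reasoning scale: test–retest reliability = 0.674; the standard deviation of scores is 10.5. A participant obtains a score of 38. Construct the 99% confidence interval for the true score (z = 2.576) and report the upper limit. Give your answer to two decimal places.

53.44

SEM = 10.5000 * √(1 − 0.6740) = 10.5000 * √0.3260 ≈ 10.5000 * 0.5710 ≈ 5.9951
Half-width = 2.576*5.9951 ≈ 15.4434
Upper limit = 38 + 15.4434 ≈ 53.4434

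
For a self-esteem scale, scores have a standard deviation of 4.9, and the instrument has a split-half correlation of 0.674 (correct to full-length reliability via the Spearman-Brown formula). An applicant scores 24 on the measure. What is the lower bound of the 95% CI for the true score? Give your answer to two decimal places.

19.76

r_full = 2·0.674 / (1 + 0.674) ≈ 0.80526
The standard error of measurement is 4.90000×√(1 − 0.80526) ≈ 4.90000×0.44130 ≈ 2.16236.
1.96 × SEM ≈ 4.23822
Lower bound: 24 − 4.23822 = 19.76178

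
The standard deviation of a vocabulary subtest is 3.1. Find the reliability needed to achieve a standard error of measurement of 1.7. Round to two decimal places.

0.70

Required reliability = 1 − (SEM/SD)² = 1 − 0.301 ≈ 0.699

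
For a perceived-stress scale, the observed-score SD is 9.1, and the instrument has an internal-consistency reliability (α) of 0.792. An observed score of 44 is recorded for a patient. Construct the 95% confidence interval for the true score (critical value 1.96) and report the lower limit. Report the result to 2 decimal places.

SEM = 9.100*√(1 − 0.792) ≈ 4.150
Margin = 1.96 * 4.150 ≈ 8.134
Lower bound: 44 − 8.134 = 35.866

35.87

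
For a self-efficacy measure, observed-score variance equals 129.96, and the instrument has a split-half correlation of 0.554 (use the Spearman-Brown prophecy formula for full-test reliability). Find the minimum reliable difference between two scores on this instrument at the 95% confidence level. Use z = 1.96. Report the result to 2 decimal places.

SD = √129.96 = 11.400
Full-length reliability (Spearman-Brown) = 2(0.554)/(1+0.554) ≈ 0.713
SEM = 11.400 · √(1 − 0.713) = 11.400 · √0.287 ≈ 11.400 · 0.536 ≈ 6.107
SE_diff = √2 · SEM ≈ 8.637
Minimum reliable difference = 1.96 · SE_diff ≈ 1.96 · 8.637 ≈ 16.928

16.93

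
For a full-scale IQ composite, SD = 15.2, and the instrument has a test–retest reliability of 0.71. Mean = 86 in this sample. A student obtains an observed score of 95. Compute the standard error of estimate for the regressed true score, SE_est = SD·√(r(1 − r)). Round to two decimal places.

SE_est = 15.200×√(0.710×0.290) ≃ 6.897

6.90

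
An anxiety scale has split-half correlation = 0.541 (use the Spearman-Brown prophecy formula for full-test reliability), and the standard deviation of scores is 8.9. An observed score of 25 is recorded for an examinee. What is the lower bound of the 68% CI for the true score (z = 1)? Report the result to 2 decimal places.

20.14

Spearman-Brown: r = 2(0.541) / (1 + 0.541) = 1.08200 / 1.54100 ≈ 0.70214
The standard error of measurement is 8.90000·√(1 − 0.70214) ≈ 8.90000·0.54576 ≈ 4.85730.
Margin = 1 · 4.85730 ≈ 4.85730
Lower bound: 25 − 4.85730 = 20.14270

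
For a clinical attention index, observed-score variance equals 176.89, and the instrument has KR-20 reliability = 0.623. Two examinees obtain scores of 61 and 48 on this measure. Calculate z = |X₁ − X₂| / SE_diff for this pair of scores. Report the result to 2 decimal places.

1.13

SD = √176.89 ≃ 13.30000
SEM = 13.30000 × √(1 − 0.62300) = 13.30000 × √0.37700 ≃ 13.30000 × 0.61400 ≃ 8.16624
SE_diff = SEM × √2 ≃ 8.16624 × 1.41421 ≃ 11.54881
z = |61 − 48| / 11.54881 = 13 / 11.54881 ≃ 1.12566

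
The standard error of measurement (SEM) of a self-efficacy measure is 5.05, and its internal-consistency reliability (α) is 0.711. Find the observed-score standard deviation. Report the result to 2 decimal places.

9.39

SD = SEM / √(1 − r) = 5.05 / √0.289 ≃ 5.05 / 0.538 ≃ 9.394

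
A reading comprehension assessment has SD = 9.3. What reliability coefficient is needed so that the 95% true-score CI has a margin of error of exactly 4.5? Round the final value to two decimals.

SEM needed = half-width / z = 4.5/1.96 ≈ 2.29592
r = 1 − (2.29592/9.3)² ≈ 1 − 0.06095 ≈ 0.93905

0.94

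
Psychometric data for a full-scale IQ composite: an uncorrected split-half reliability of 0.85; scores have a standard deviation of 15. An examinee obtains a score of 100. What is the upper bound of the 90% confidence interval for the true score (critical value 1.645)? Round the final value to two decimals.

107.03

Full-length reliability (Spearman-Brown) = 2(0.85)/(1+0.85) ≈ 0.91892
The standard error of measurement is 15.00000×√(1 − 0.91892) ≈ 15.00000×0.28475 ≈ 4.27121.
Half-width = 1.645×4.27121 ≈ 7.02614
Upper bound: 100 + 7.02614 = 107.02614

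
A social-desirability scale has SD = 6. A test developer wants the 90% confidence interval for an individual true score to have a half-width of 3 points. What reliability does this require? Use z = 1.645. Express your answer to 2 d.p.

Required SEM = 3 / 1.645 ≃ 1.824
r = 1 − (1.824/6)² ≃ 1 − 0.092 ≃ 0.908

0.91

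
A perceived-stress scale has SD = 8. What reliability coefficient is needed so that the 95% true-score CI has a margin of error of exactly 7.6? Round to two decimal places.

SEM needed = half-width / z = 7.6/1.96 ≈ 3.8776
r = 1 − (3.8776/8)² ≈ 1 − 0.2349 ≈ 0.7651

0.77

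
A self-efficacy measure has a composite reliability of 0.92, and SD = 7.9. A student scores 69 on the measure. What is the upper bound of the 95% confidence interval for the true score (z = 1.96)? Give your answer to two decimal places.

The standard error of measurement is 7.900*√(1 − 0.920) ≈ 7.900*0.283 ≈ 2.234.
Margin = 1.96 * 2.234 ≈ 4.380
Upper bound: 69 + 4.380 = 73.380

73.38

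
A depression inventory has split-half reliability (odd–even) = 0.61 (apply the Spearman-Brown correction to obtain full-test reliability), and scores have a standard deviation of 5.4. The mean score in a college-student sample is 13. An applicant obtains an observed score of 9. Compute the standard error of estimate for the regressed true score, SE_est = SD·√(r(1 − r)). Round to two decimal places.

Spearman-Brown: r = 2(0.61) / (1 + 0.61) = 1.220 / 1.610 ≃ 0.758
SE_est = SD × √(r(1 − r)) = 5.400 × √0.184 ≃ 5.400 × 0.428 ≃ 2.314

2.31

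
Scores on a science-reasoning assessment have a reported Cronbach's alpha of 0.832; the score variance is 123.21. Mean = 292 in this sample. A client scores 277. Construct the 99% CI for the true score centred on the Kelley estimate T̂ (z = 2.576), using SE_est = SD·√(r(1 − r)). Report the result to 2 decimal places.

SD = √123.21 = 11.10000
T̂ = 0.83200(277) + 0.16800(292) ≃ 279.52000
SE_est = SD · √(r(1 − r)) = 11.10000 · √0.13978 ≃ 11.10000 · 0.37387 ≃ 4.14992
CI = 279.52000 ± 2.576 · 4.14992 → [268.82982, 290.21018]

[268.83, 290.21]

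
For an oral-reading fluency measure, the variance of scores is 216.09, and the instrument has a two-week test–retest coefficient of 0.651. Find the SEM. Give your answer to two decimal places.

8.68

SD = √216.09 ≃ 14.7000
SEM = 14.7000 · √(1 − 0.6510) = 14.7000 · √0.3490 ≃ 14.7000 · 0.5908 ≃ 8.6842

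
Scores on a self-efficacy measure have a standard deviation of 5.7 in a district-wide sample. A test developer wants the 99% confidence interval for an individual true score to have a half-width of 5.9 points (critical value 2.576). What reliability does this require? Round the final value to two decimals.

0.84

Required SEM = 5.9 / 2.576 ≈ 2.290
r = 1 − (2.290/5.7)² ≈ 1 − 0.161 ≈ 0.839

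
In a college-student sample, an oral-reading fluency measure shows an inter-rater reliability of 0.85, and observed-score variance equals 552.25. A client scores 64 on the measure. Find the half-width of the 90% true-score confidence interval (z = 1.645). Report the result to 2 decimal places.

σ = 552.25^(1/2) = 23.500
The standard error of measurement is 23.500·√(1 − 0.850) ≈ 23.500·0.387 ≈ 9.102.
Half-width = 1.645·9.102 ≈ 14.972

14.97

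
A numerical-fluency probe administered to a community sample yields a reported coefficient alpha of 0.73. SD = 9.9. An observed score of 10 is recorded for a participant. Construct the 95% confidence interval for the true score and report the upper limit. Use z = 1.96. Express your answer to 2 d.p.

20.08

SEM = 9.90000 · √(1 − 0.73000) = 9.90000 · √0.27000 ≈ 9.90000 · 0.51962 ≈ 5.14419
Half-width = 1.96·5.14419 ≈ 10.08261
Upper bound: 10 + 10.08261 = 20.08261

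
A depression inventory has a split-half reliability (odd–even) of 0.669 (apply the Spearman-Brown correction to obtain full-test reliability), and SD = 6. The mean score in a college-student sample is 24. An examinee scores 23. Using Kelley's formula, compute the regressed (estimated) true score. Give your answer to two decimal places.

23.20

Spearman-Brown: r = 2(0.669) / (1 + 0.669) = 1.338 / 1.669 ≈ 0.802
T̂ = 0.802(23) + 0.198(24) ≈ 23.198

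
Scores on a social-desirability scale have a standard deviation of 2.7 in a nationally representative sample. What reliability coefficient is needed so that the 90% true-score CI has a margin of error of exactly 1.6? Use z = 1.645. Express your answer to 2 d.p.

0.87

SEM needed = half-width / z = 1.6/1.645 ≈ 0.9726
r = 1 − (0.9726/2.7)² ≈ 1 − 0.1298 ≈ 0.8702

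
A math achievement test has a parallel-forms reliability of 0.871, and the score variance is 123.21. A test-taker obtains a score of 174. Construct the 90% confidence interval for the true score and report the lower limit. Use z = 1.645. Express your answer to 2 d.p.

167.44

SD = √123.21 = 11.10000
The standard error of measurement is 11.10000·√(1 − 0.87100) ≈ 11.10000·0.35917 ≈ 3.98674.
Half-width = 1.645·3.98674 ≈ 6.55819
Lower limit = 174 − 6.55819 ≈ 167.44181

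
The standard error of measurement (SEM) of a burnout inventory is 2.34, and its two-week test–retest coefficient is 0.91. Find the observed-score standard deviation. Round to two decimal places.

7.80

SD = 2.34 / √(1 − 0.91) ≈ 7.800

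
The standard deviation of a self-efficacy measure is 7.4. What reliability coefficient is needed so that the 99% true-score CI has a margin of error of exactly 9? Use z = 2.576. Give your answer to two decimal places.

Required SEM = 9 / 2.576 ≃ 3.4938
r = 1 − (3.4938/7.4)² ≃ 1 − 0.2229 ≃ 0.7771

0.78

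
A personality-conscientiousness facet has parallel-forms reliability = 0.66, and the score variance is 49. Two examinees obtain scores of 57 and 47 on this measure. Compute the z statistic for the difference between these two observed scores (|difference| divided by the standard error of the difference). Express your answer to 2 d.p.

1.73

SD = √49 = 7.000
The standard error of measurement is 7.000*√(1 − 0.660) ≈ 7.000*0.583 ≈ 4.082.
Standard error of the difference = 4.082·√2 ≈ 5.772
z = |57 − 47| / 5.772 = 10 / 5.772 ≈ 1.732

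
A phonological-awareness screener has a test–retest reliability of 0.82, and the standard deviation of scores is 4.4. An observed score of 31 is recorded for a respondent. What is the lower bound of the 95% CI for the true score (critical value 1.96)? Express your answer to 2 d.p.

The standard error of measurement is 4.4000×√(1 − 0.8200) ≈ 4.4000×0.4243 ≈ 1.8668.
Margin = 1.96 × 1.8668 ≈ 3.6589
Lower limit = 31 − 3.6589 ≈ 27.3411

27.34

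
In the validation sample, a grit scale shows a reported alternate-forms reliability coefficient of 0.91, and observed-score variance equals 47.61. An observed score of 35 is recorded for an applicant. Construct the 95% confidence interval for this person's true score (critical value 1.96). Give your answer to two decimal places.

[30.94, 39.06]

SD = √47.61 ≈ 6.900
SEM = 6.900·√(1 − 0.910) ≈ 2.070
Margin = 1.96 · 2.070 ≈ 4.057
CI = 35 ± 4.057 → [30.943, 39.057]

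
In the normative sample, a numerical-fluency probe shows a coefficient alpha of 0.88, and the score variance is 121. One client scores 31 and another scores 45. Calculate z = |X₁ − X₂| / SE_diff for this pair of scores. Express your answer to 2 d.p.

SD = √121 ≃ 11.000
SEM = 11.000 × √(1 − 0.880) = 11.000 × √0.120 ≃ 11.000 × 0.346 ≃ 3.811
Standard error of the difference = 3.811·√2 ≃ 5.389
z = 14 / 5.389 ≃ 2.598

2.60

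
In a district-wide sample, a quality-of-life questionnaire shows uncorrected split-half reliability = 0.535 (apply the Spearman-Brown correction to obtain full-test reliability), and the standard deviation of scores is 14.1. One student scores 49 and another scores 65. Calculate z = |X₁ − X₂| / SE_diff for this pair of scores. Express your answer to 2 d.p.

Full-length reliability (Spearman-Brown) = 2(0.535)/(1+0.535) ≈ 0.6971
SEM = 14.1000 · √(1 − 0.6971) = 14.1000 · √0.3029 ≈ 14.1000 · 0.5504 ≈ 7.7605
SE_diff = √2 · SEM ≈ 10.9750
z = |49 − 65| / 10.9750 = 16 / 10.9750 ≈ 1.4579

1.46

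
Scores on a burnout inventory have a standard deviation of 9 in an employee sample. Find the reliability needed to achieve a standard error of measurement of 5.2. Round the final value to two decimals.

0.67

r = 1 − (5.20000/9)² ≈ 1 − 0.33383 ≈ 0.66617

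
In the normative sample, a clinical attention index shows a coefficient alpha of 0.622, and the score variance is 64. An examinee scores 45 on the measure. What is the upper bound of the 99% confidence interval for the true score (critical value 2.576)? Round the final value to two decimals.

57.67

SD = √64 ≈ 8.000
SEM = 8.000 * √(1 − 0.622) = 8.000 * √0.378 ≈ 8.000 * 0.615 ≈ 4.919
Margin = 2.576 * 4.919 ≈ 12.670
Upper limit = 45 + 12.670 ≈ 57.670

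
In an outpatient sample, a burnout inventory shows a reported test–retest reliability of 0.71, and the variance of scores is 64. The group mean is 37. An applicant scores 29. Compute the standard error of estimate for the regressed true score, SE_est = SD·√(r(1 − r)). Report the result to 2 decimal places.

σ = 64^(1/2) = 8.000
SE_est = SD × √(r(1 − r)) = 8.000 × √0.206 ≈ 8.000 × 0.454 ≈ 3.630

3.63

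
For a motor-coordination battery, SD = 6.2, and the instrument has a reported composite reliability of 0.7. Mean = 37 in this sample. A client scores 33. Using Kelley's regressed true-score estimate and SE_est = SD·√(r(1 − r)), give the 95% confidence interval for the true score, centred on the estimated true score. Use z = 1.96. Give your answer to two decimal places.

[28.63, 39.77]

Estimated true score = 0.70000×33 + (1 − 0.70000)×37 ≈ 34.20000
SE_est = 6.20000×√(0.70000×0.30000) ≈ 2.84120
CI = 34.20000 ± 1.96 × 2.84120 → [28.63125, 39.76875]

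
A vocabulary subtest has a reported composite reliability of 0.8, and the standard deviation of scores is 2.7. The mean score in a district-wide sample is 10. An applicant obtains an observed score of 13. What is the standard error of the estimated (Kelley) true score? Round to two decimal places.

SE_est = 2.7000×√(0.8000×0.2000) ≈ 1.0800

1.08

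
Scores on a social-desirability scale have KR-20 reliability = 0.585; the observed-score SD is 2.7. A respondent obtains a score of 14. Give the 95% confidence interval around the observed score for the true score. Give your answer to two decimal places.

[10.59, 17.41]

SEM = 2.7000 × √(1 − 0.5850) = 2.7000 × √0.4150 ≃ 2.7000 × 0.6442 ≃ 1.7394
Half-width = 1.96×1.7394 ≃ 3.4091
Interval: (10.5909, 17.4091)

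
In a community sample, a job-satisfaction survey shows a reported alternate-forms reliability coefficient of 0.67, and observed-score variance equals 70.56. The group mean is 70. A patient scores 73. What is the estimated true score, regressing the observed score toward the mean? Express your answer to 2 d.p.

72.01

T̂ = r·X + (1 − r)·M = 0.670*73 + 0.330*70 = 48.910 + 23.100 ≈ 72.010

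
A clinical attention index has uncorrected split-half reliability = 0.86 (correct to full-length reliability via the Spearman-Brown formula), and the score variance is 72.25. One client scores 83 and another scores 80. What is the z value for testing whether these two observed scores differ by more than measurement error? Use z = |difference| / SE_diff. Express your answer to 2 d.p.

0.91

SD = √72.25 = 8.5000
Full-length reliability (Spearman-Brown) = 2(0.86)/(1+0.86) ≈ 0.9247
SEM = 8.5000 · √(1 − 0.9247) = 8.5000 · √0.0753 ≈ 8.5000 · 0.2744 ≈ 2.3320
Standard error of the difference = 2.3320·√2 ≈ 3.2979
z = 3 / 3.2979 ≈ 0.9097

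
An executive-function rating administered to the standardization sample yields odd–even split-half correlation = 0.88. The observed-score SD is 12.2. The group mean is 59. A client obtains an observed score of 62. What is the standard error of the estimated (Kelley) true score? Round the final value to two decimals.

2.98

Spearman-Brown: r = 2(0.88) / (1 + 0.88) = 1.7600 / 1.8800 ≈ 0.9362
SE_est = 12.2000·√[r(1 − r)] ≈ 2.9823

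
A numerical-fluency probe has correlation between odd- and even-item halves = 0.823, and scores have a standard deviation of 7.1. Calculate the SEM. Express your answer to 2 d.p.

2.21

Full-length reliability (Spearman-Brown) = 2(0.823)/(1+0.823) ≈ 0.9029
SEM = 7.1000 * √(1 − 0.9029) = 7.1000 * √0.0971 ≈ 7.1000 * 0.3116 ≈ 2.2123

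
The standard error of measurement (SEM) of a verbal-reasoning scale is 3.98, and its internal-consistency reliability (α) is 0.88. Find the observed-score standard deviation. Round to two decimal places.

11.49

SD = 3.98 / √(1 − 0.88) ≈ 11.489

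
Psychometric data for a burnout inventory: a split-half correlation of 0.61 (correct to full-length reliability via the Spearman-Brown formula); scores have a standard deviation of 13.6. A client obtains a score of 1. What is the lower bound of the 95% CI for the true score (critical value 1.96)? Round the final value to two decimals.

-12.12

r_full = 2·0.61 / (1 + 0.61) ≈ 0.758
SEM = 13.600 * √(1 − 0.758) = 13.600 * √0.242 ≈ 13.600 * 0.492 ≈ 6.694
Margin = 1.96 * 6.694 ≈ 13.119
Lower bound: 1 − 13.119 = -12.119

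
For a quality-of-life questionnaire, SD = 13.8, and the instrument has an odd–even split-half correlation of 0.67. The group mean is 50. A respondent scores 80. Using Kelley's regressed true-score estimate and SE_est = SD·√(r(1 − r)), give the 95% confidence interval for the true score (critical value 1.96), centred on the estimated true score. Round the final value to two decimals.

r_full = 2·0.67 / (1 + 0.67) ≈ 0.802
T̂ = 0.802(80) + 0.198(50) ≈ 74.072
SE_est = SD · √(r(1 − r)) = 13.800 · √0.159 ≈ 13.800 · 0.398 ≈ 5.495
95% CI: 74.072 ± 10.770 ≈ (63.302, 84.842)

[63.30, 84.84]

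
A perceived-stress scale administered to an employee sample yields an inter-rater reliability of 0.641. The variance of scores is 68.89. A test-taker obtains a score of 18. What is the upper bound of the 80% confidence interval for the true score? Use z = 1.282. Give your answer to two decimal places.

24.38

σ = 68.89^(1/2) = 8.3000
SEM = 8.3000*√(1 − 0.6410) ≈ 4.9731
Margin = 1.282 * 4.9731 ≈ 6.3755
Upper limit = 18 + 6.3755 ≈ 24.3755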